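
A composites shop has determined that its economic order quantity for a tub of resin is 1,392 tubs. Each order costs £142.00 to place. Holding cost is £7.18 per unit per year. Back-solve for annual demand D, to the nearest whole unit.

Invert the EOQ relation Q*² = 2DS/H.
From Q* = √(2DS/H): D = Q*²H / (2S) = 1,392² × 7.18 / (2 × 142) = 48987.421.

D ≈ 48,987 tubs per year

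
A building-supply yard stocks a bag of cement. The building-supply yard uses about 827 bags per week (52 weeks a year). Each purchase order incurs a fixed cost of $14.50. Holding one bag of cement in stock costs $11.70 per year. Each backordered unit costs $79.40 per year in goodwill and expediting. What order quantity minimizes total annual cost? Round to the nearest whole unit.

Annual demand D = 827 × 52 = 43,004.
With planned backorders, Q* = √(2DS/H) · √((H+B)/B).
√(2DS/H) = √(2 × 43,004 × 14.5 / 11.7) = 326.483.
√((H+B)/B) = √((11.7+79.4)/79.4) = 1.0711.
Q* ≈ 349.711.

Q* ≈ 350 bags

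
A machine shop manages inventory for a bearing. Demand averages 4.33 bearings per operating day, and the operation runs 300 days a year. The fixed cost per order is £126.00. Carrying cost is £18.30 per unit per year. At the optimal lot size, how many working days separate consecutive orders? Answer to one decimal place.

Annual demand D = 4.33 × 300 = 1,299.
EOQ = √(2DS/H) = √(2 × 1,299 × 126 / 18.3) ≈ 133.75.
Cycle time = Q*/D × 300 = 133.75 / 1,299 × 300 ≈ 30.888 days.

T ≈ 30.9 days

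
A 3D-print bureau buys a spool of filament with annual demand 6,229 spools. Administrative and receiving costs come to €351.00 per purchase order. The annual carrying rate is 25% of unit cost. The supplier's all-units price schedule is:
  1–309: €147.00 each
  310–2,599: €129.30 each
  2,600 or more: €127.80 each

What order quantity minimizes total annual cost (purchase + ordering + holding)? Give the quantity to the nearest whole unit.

Q* ≈ 368 spools

Holding cost per unit per year at price C is H = 0.25·C.
Candidates are each tier's EOQ (if it falls in that tier) and each price-break quantity.
Tier 1 (€147.00): EOQ = 344.9 exceeds tier's upper bound 309, so this tier is dominated.
EOQ at €129.30 = 367.8 (feasible in tier 2): TC = 6,229×€129.30 + (6,229/367.8)×351 + (367.8/2)×0.25×€129.30 = €817,298.75.
EOQ at €127.80 = 369.9 < 2600, so use break Q=2600: TC = 6,229×€127.80 + (6,229/2600.0)×351 + (2600.0/2)×0.25×€127.80 = €838,442.11.
Lowest total cost is €817,298.75 at Q = 367.8.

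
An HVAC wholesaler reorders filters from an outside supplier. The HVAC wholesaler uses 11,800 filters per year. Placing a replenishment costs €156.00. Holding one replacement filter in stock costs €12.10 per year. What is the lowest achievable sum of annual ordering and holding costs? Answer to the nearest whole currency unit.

The optimal lot size = √(2DS/H) = √(2 × 11,800 × 156 / 12.1) ≈ 551.60.
At Q*, ordering cost (D/Q*)S equals holding cost (Q*/2)H, each = √(DSH/2).
Minimum total = √(2DSH) = √(2 × 11,800 × 156 × 12.1) ≈ 6674.381.

TC* ≈ €6,674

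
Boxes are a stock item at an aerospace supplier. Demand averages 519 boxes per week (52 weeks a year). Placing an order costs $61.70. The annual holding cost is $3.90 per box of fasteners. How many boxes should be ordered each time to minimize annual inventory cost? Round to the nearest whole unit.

Annual demand D = 519 × 52 = 26,988.
EOQ = √(2DS / H) = √(2 × 26,988 × 61.7 / 3.9).
= √(3,330,319.2 / 3.9) = √853,928 ≈ 924.082.

Q* ≈ 924 boxes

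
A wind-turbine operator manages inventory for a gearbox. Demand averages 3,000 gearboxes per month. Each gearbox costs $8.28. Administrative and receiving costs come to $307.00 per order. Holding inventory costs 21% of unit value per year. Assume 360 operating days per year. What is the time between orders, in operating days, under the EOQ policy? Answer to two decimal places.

T ≈ 35.65 days

Annual demand D = 3,000 × 12 = 36,000.
Holding cost H = 0.21 × $8.28 = $1.7388 per unit per year.
Q* = √(2DS/H) = √(2 × 36,000 × 307 / 1.7388) ≈ 3565.42.
Cycle time = Q*/D × 360 = 3565.42 / 36,000 × 360 ≈ 35.654 days.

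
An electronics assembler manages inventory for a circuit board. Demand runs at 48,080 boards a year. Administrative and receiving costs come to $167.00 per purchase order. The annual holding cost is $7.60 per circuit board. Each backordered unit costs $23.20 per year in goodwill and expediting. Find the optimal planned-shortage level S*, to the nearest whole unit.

With planned backorders, Q* = √(2DS/H) · √((H+B)/B).
√(2DS/H) = √(2 × 48,080 × 167 / 7.6) = 1453.613.
√((H+B)/B) = √((7.6+23.2)/23.2) = 1.1522.
Q* ≈ 1674.866.
S* = Q* · H/(H+B) = 1674.866 × 7.6/30.8 ≈ 413.279.

S* ≈ 413 boards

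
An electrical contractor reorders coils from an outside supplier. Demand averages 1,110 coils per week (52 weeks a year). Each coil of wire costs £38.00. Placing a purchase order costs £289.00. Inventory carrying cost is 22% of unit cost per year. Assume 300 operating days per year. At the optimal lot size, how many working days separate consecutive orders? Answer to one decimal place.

T ≈ 10.4 days

Annual demand D = 1,110 × 52 = 57,720.
Holding cost H = 0.22 × £38.00 = £8.3600 per unit per year.
The optimal lot size = √(2DS/H) = √(2 × 57,720 × 289 / 8.36) ≈ 1997.67.
Cycle time = Q*/D × 300 = 1997.67 / 57,720 × 300 ≈ 10.383 days.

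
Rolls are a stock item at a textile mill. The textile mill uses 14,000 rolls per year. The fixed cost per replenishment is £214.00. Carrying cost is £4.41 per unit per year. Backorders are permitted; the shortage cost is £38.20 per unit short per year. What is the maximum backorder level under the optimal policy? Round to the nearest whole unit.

S* ≈ 127 rolls

With planned backorders, Q* = √(2DS/H) · √((H+B)/B).
√(2DS/H) = √(2 × 14,000 × 214 / 4.41) = 1165.646.
√((H+B)/B) = √((4.41+38.2)/38.2) = 1.0561.
Q* ≈ 1231.093.
S* = Q* · H/(H+B) = 1231.093 × 4.41/42.61 ≈ 127.414.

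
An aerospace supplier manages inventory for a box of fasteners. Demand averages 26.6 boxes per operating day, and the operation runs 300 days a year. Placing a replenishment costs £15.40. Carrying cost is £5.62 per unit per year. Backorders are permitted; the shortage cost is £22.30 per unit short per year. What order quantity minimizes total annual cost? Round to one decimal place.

Annual demand D = 26.6 × 300 = 7,980.
With planned backorders, Q* = √(2DS/H) · √((H+B)/B).
√(2DS/H) = √(2 × 7,980 × 15.4 / 5.62) = 209.126.
√((H+B)/B) = √((5.62+22.3)/22.3) = 1.1189.
Q* ≈ 233.999.

Q* ≈ 234.0 boxes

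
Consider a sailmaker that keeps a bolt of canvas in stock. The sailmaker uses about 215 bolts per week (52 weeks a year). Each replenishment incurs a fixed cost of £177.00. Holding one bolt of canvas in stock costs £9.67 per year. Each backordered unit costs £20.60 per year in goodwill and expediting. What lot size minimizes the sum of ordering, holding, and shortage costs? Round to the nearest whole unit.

Q* ≈ 776 bolts

Annual demand D = 215 × 52 = 11,180.
With planned backorders, Q* = √(2DS/H) · √((H+B)/B).
√(2DS/H) = √(2 × 11,180 × 177 / 9.67) = 639.749.
√((H+B)/B) = √((9.67+20.6)/20.6) = 1.2122.
Q* ≈ 775.500.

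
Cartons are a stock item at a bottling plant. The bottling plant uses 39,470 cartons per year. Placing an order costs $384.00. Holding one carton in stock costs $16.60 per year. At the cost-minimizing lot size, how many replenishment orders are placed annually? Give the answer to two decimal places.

EOQ = √(2DS/H) = √(2 × 39,470 × 384 / 16.6) ≈ 1351.33.
Orders per year = D / Q* = 39,470 / 1351.33 ≈ 29.208.

N ≈ 29.21 orders per year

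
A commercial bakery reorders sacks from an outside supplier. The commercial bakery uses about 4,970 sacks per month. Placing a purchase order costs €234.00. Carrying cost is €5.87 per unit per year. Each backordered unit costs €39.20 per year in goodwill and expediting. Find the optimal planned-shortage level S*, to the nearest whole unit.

S* ≈ 305 sacks

Annual demand D = 4,970 × 12 = 59,640.
With planned backorders, Q* = √(2DS/H) · √((H+B)/B).
√(2DS/H) = √(2 × 59,640 × 234 / 5.87) = 2180.583.
√((H+B)/B) = √((5.87+39.2)/39.2) = 1.0723.
Q* ≈ 2338.156.
S* = Q* · H/(H+B) = 2338.156 × 5.87/45.07 ≈ 304.526.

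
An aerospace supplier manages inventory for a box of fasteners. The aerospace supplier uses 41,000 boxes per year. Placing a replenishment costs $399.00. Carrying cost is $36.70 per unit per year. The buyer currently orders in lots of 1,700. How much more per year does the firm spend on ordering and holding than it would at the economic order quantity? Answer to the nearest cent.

EOQ = √(2DS/H) = √(2 × 41,000 × 399 / 36.7) ≈ 944.19.
Cost at Q* = (D/Q*)S + (Q*/2)H = √(2DSH) ≈ $34,651.85.
Cost at Q = 1,700: (41,000/1,700)×399 + (1,700/2)×36.7 = $9,622.94 + $31,195.00 = $40,817.94.
Excess = $40,817.94 − $34,651.85 = $6,166.09.

Extra cost ≈ $6,166.09 per year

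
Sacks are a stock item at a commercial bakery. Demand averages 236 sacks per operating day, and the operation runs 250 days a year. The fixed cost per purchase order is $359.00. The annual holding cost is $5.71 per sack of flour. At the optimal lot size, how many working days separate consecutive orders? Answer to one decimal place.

Annual demand D = 236 × 250 = 59,000.
EOQ = √(2DS/H) = √(2 × 59,000 × 359 / 5.71) ≈ 2723.77.
Cycle time = Q*/D × 250 = 2723.77 / 59,000 × 250 ≈ 11.541 days.

T ≈ 11.5 days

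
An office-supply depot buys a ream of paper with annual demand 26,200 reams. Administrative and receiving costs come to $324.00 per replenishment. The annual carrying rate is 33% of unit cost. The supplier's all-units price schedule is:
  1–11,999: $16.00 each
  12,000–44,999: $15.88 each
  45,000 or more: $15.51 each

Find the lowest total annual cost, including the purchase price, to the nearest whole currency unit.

TC* ≈ $428,668

Holding cost per unit per year at price C is H = 0.33·C.
Evaluate total cost at each tier's feasible EOQ or, if the EOQ is below the tier, at the tier's minimum quantity.
EOQ at $16.00 = 1793.2 (feasible in tier 1): TC = 26,200×$16.00 + (26,200/1793.2)×324 + (1793.2/2)×0.33×$16.00 = $428,667.93.
EOQ at $15.88 = 1799.9 < 12000, so use break Q=12000: TC = 26,200×$15.88 + (26,200/12000.0)×324 + (12000.0/2)×0.33×$15.88 = $448,205.80.
EOQ at $15.51 = 1821.3 < 45000, so use break Q=45000: TC = 26,200×$15.51 + (26,200/45000.0)×324 + (45000.0/2)×0.33×$15.51 = $521,712.39.
Lowest total cost among the candidates is at Q = 1793.2.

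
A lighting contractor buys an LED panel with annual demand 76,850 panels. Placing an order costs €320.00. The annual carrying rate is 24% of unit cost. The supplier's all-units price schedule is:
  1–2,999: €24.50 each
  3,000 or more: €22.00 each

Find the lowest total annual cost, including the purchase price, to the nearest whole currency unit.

TC* ≈ €1,706,815

Holding cost per unit per year at price C is H = 0.24·C.
For each price level, check whether its EOQ is feasible; otherwise the best quantity at that price is the breakpoint.
EOQ at €24.50 = 2892.2 (feasible in tier 1): TC = 76,850×€24.50 + (76,850/2892.2)×320 + (2892.2/2)×0.24×€24.50 = €1,899,830.94.
EOQ at €22.00 = 3052.1 (feasible in tier 2): TC = 76,850×€22.00 + (76,850/3052.1)×320 + (3052.1/2)×0.24×€22.00 = €1,706,814.95.
Lowest total cost among the candidates is at Q = 3052.1.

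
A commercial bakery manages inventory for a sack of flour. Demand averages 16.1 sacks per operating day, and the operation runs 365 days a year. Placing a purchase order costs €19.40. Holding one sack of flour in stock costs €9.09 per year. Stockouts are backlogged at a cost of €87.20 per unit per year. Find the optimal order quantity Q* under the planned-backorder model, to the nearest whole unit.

Annual demand D = 16.1 × 365 = 5,876.5.
With planned backorders, Q* = √(2DS/H) · √((H+B)/B).
√(2DS/H) = √(2 × 5,876.5 × 19.4 / 9.09) = 158.377.
√((H+B)/B) = √((9.09+87.2)/87.2) = 1.0508.
Q* ≈ 166.428.

Q* ≈ 166 sacks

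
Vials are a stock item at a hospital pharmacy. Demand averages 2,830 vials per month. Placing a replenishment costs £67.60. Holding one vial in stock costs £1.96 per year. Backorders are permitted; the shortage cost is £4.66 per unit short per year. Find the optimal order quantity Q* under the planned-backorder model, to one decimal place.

Annual demand D = 2,830 × 12 = 33,960.
With planned backorders, Q* = √(2DS/H) · √((H+B)/B).
√(2DS/H) = √(2 × 33,960 × 67.6 / 1.96) = 1530.538.
√((H+B)/B) = √((1.96+4.66)/4.66) = 1.1919.
Q* ≈ 1824.232.

Q* ≈ 1,824.2 vials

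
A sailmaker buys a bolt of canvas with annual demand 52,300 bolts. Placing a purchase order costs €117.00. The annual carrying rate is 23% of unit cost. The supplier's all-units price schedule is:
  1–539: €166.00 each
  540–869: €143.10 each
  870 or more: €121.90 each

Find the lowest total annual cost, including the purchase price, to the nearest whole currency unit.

TC* ≈ €6,394,600

Holding cost per unit per year at price C is H = 0.23·C.
Evaluate total cost at each tier's feasible EOQ or, if the EOQ is below the tier, at the tier's minimum quantity.
Tier 1 (€166.00): EOQ = 566.2 exceeds tier's upper bound 539, so this tier is dominated.
EOQ at €143.10 = 609.8 (feasible in tier 2): TC = 52,300×€143.10 + (52,300/609.8)×117 + (609.8/2)×0.23×€143.10 = €7,504,199.78.
EOQ at €121.90 = 660.7 < 870, so use break Q=870: TC = 52,300×€121.90 + (52,300/870.0)×117 + (870.0/2)×0.23×€121.90 = €6,394,599.54.
Lowest total cost among the candidates is at Q = 870.0.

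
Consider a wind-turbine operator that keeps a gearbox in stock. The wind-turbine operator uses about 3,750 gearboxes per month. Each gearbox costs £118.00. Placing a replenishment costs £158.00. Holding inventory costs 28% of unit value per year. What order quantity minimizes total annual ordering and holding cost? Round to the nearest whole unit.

Annual demand D = 3,750 × 12 = 45,000.
Holding cost H = 0.28 × £118.00 = £33.0400 per unit per year.
EOQ = √(2DS / H) = √(2 × 45,000 × 158 / 33.04).
= √(14,220,000 / 33.04) = √430,387.4092 ≈ 656.039.

Q* ≈ 656 gearboxes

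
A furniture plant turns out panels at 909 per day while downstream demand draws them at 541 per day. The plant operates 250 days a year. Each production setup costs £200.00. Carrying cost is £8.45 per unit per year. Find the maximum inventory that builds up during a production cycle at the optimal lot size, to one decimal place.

I_max ≈ 1,609.9 panels

Annual demand D = 541 × 250 = 135,250.
Production build-up factor (1 − d/p) = 1 − 541/909 = 0.4048.
Q* = √(2DS / (H(1 − d/p))) = √(2 × 135,250 × 200 / (8.45 × 0.4048)).
= √(54,100,000 / 3.4209) ≈ 3976.750.
Maximum inventory = Q*(1 − d/p) = 3976.750 × 0.4048 ≈ 1609.949.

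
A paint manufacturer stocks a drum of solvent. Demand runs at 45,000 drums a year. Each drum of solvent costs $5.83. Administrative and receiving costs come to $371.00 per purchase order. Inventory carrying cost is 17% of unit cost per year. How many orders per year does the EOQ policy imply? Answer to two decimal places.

N ≈ 7.75 orders per year

Holding cost H = 0.17 × $5.83 = $0.9911 per unit per year.
Q* = √(2DS/H) = √(2 × 45,000 × 371 / 0.9911) ≈ 5804.29.
Orders per year = D / Q* = 45,000 / 5804.29 ≈ 7.753.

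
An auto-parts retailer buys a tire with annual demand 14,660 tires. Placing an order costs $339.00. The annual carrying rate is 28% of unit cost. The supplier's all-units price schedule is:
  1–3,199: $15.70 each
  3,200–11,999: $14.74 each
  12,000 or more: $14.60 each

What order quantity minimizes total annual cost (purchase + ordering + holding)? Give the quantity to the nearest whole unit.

Q* ≈ 3,200 tires

Holding cost per unit per year at price C is H = 0.28·C.
Candidates are each tier's EOQ (if it falls in that tier) and each price-break quantity.
EOQ at $15.70 = 1503.7 (feasible in tier 1): TC = 14,660×$15.70 + (14,660/1503.7)×339 + (1503.7/2)×0.28×$15.70 = $236,772.14.
EOQ at $14.74 = 1551.9 < 3200, so use break Q=3200: TC = 14,660×$14.74 + (14,660/3200.0)×339 + (3200.0/2)×0.28×$14.74 = $224,244.96.
EOQ at $14.60 = 1559.3 < 12000, so use break Q=12000: TC = 14,660×$14.60 + (14,660/12000.0)×339 + (12000.0/2)×0.28×$14.60 = $238,978.14.
Lowest total cost is $224,244.96 at Q = 3200.0.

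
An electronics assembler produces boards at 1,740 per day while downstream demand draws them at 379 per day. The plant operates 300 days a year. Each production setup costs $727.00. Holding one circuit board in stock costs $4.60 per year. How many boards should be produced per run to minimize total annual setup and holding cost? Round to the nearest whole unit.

Annual demand D = 379 × 300 = 113,700.
Production build-up factor (1 − d/p) = 1 − 379/1,740 = 0.7822.
Q* = √(2DS / (H(1 − d/p))) = √(2 × 113,700 × 727 / (4.6 × 0.7822)).
= √(165,319,800 / 3.598) ≈ 6778.429.

Q* ≈ 6,778 boards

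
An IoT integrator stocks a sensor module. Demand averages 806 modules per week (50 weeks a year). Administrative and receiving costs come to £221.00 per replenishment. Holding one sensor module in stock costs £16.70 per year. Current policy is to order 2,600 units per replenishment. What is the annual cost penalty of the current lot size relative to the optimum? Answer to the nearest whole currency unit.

Extra cost ≈ £7,888 per year

Annual demand D = 806 × 50 = 40,300.
EOQ = √(2DS/H) = √(2 × 40,300 × 221 / 16.7) ≈ 1032.77.
Cost at Q* = (D/Q*)S + (Q*/2)H = √(2DSH) ≈ £17,247.33.
Cost at Q = 2,600: (40,300/2,600)×221 + (2,600/2)×16.7 = £3,425.50 + £21,710.00 = £25,135.50.
Excess = £25,135.50 − £17,247.33 = £7,888.17.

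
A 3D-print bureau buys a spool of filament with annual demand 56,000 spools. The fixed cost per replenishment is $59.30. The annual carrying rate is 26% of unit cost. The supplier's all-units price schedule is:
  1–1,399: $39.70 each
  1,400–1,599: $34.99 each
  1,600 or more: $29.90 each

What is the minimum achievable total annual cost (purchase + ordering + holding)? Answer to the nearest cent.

TC* ≈ $1,682,694.70

Holding cost per unit per year at price C is H = 0.26·C.
Candidates are each tier's EOQ (if it falls in that tier) and each price-break quantity.
EOQ at $39.70 = 802.1 (feasible in tier 1): TC = 56,000×$39.70 + (56,000/802.1)×59.3 + (802.1/2)×0.26×$39.70 = $2,231,479.77.
EOQ at $34.99 = 854.4 < 1400, so use break Q=1400: TC = 56,000×$34.99 + (56,000/1400.0)×59.3 + (1400.0/2)×0.26×$34.99 = $1,968,180.18.
EOQ at $29.90 = 924.3 < 1600, so use break Q=1600: TC = 56,000×$29.90 + (56,000/1600.0)×59.3 + (1600.0/2)×0.26×$29.90 = $1,682,694.70.
Lowest total cost among the candidates is at Q = 1600.0.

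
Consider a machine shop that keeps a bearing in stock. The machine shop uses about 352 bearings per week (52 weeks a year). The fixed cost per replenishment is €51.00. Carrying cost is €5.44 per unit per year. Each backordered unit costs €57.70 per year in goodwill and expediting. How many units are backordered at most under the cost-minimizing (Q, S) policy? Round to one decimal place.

S* ≈ 52.8 bearings

Annual demand D = 352 × 52 = 18,304.
With planned backorders, Q* = √(2DS/H) · √((H+B)/B).
√(2DS/H) = √(2 × 18,304 × 51 / 5.44) = 585.833.
√((H+B)/B) = √((5.44+57.7)/57.7) = 1.0461.
Q* ≈ 612.827.
S* = Q* · H/(H+B) = 612.827 × 5.44/63.14 ≈ 52.800.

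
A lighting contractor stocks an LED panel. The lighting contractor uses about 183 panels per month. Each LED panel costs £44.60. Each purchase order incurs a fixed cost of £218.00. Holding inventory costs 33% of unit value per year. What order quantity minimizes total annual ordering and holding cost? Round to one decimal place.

Q* ≈ 255.1 panels

Annual demand D = 183 × 12 = 2,196.
Holding cost H = 0.33 × £44.60 = £14.7180 per unit per year.
EOQ = √(2DS / H) = √(2 × 2,196 × 218 / 14.718).
= √(957,456 / 14.718) = √65,053.404 ≈ 255.056.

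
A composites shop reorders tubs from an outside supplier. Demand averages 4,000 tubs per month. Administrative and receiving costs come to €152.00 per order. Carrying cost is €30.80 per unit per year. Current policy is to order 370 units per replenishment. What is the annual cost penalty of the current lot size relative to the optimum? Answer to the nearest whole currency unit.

Extra cost ≈ €4,217 per year

Annual demand D = 4,000 × 12 = 48,000.
EOQ = √(2DS/H) = √(2 × 48,000 × 152 / 30.8) ≈ 688.31.
Cost at Q* = (D/Q*)S + (Q*/2)H = √(2DSH) ≈ €21,199.85.
Cost at Q = 370: (48,000/370)×152 + (370/2)×30.8 = €19,718.92 + €5,698.00 = €25,416.92.
Excess = €25,416.92 − €21,199.85 = €4,217.07.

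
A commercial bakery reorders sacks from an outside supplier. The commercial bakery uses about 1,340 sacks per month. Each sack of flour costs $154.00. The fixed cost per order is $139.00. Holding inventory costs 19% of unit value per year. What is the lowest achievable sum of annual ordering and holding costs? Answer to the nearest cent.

TC* ≈ $11,436.75

Annual demand D = 1,340 × 12 = 16,080.
Holding cost H = 0.19 × $154.00 = $29.2600 per unit per year.
EOQ = √(2DS/H) = √(2 × 16,080 × 139 / 29.26) ≈ 390.87.
At Q*, ordering cost (D/Q*)S equals holding cost (Q*/2)H, each = √(DSH/2).
Minimum total = √(2DSH) = √(2 × 16,080 × 139 × 29.26) ≈ 11436.749.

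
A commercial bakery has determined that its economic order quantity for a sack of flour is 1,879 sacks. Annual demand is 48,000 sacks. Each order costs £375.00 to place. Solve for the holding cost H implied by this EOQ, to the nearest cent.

H ≈ £10.20

Invert the EOQ relation Q*² = 2DS/H.
From Q* = √(2DS/H): H = 2DS / Q*² = 2 × 48,000 × 375 / 1,879² = 10.1964.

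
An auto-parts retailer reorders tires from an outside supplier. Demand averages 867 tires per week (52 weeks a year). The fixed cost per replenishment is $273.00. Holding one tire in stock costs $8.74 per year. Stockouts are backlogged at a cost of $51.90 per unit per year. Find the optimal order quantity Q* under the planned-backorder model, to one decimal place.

Q* ≈ 1,814.0 tires

Annual demand D = 867 × 52 = 45,084.
With planned backorders, Q* = √(2DS/H) · √((H+B)/B).
√(2DS/H) = √(2 × 45,084 × 273 / 8.74) = 1678.231.
√((H+B)/B) = √((8.74+51.9)/51.9) = 1.0809.
Q* ≈ 1814.044.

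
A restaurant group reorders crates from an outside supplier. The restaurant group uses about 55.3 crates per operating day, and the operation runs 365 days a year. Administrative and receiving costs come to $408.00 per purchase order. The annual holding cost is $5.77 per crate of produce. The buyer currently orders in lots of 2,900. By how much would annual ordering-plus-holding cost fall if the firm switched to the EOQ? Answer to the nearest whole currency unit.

Extra cost ≈ $1,458 per year

Annual demand D = 55.3 × 365 = 20,184.5.
EOQ = √(2DS/H) = √(2 × 20,184.5 × 408 / 5.77) ≈ 1689.53.
Cost at Q* = (D/Q*)S + (Q*/2)H = √(2DSH) ≈ $9,748.59.
Cost at Q = 2,900: (20,184.5/2,900)×408 + (2,900/2)×5.77 = $2,839.75 + $8,366.50 = $11,206.25.
Excess = $11,206.25 − $9,748.59 = $1,457.66.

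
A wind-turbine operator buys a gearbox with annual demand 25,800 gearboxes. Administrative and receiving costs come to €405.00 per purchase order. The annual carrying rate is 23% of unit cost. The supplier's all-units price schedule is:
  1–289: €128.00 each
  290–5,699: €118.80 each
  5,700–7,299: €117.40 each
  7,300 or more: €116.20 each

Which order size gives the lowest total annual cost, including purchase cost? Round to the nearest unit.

Q* ≈ 875 gearboxes

Holding cost per unit per year at price C is H = 0.23·C.
Evaluate total cost at each tier's feasible EOQ or, if the EOQ is below the tier, at the tier's minimum quantity.
Tier 1 (€128.00): EOQ = 842.5 exceeds tier's upper bound 289, so this tier is dominated.
EOQ at €118.80 = 874.5 (feasible in tier 2): TC = 25,800×€118.80 + (25,800/874.5)×405 + (874.5/2)×0.23×€118.80 = €3,088,935.96.
EOQ at €117.40 = 879.7 < 5700, so use break Q=5700: TC = 25,800×€117.40 + (25,800/5700.0)×405 + (5700.0/2)×0.23×€117.40 = €3,107,708.86.
EOQ at €116.20 = 884.3 < 7300, so use break Q=7300: TC = 25,800×€116.20 + (25,800/7300.0)×405 + (7300.0/2)×0.23×€116.20 = €3,096,941.27.
Lowest total cost is €3,088,935.96 at Q = 874.5.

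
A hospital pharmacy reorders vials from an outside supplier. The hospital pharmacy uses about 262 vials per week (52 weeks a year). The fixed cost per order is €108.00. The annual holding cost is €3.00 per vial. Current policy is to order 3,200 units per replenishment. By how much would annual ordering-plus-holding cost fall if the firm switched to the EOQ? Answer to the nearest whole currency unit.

Extra cost ≈ €2,289 per year

Annual demand D = 262 × 52 = 13,624.
EOQ = √(2DS/H) = √(2 × 13,624 × 108 / 3) ≈ 990.42.
Cost at Q* = (D/Q*)S + (Q*/2)H = √(2DSH) ≈ €2,971.25.
Cost at Q = 3,200: (13,624/3,200)×108 + (3,200/2)×3 = €459.81 + €4,800.00 = €5,259.81.
Excess = €5,259.81 − €2,971.25 = €2,288.56.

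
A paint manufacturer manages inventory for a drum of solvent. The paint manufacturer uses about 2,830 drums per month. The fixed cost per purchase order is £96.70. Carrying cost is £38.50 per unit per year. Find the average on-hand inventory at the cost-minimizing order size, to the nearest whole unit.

Average inventory ≈ 207 drums

Annual demand D = 2,830 × 12 = 33,960.
Q* = √(2DS/H) = √(2 × 33,960 × 96.7 / 38.5) ≈ 413.03.
Average inventory = Q*/2 ≈ 413.03 / 2 = 206.515.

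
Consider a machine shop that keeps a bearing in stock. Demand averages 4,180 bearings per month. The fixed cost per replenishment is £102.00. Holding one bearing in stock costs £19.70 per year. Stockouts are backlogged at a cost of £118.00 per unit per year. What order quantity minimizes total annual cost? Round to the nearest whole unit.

Annual demand D = 4,180 × 12 = 50,160.
With planned backorders, Q* = √(2DS/H) · √((H+B)/B).
√(2DS/H) = √(2 × 50,160 × 102 / 19.7) = 720.710.
√((H+B)/B) = √((19.7+118)/118) = 1.0803.
Q* ≈ 778.550.

Q* ≈ 779 bearings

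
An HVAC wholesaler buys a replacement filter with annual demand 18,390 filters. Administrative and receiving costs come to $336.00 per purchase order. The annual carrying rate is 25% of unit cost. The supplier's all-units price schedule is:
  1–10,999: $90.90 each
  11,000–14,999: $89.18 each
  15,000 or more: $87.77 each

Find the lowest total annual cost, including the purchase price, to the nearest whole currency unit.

Holding cost per unit per year at price C is H = 0.25·C.
Evaluate total cost at each tier's feasible EOQ or, if the EOQ is below the tier, at the tier's minimum quantity.
EOQ at $90.90 = 737.4 (feasible in tier 1): TC = 18,390×$90.90 + (18,390/737.4)×336 + (737.4/2)×0.25×$90.90 = $1,688,409.20.
EOQ at $89.18 = 744.5 < 11000, so use break Q=11000: TC = 18,390×$89.18 + (18,390/11000.0)×336 + (11000.0/2)×0.25×$89.18 = $1,763,204.43.
EOQ at $87.77 = 750.5 < 15000, so use break Q=15000: TC = 18,390×$87.77 + (18,390/15000.0)×336 + (15000.0/2)×0.25×$87.77 = $1,779,070.99.
Lowest total cost among the candidates is at Q = 737.4.

TC* ≈ $1,688,409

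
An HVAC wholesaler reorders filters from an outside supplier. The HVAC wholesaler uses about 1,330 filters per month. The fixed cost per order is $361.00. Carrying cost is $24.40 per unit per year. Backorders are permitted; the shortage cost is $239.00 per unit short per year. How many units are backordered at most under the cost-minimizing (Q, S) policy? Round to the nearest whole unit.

S* ≈ 67 filters

Annual demand D = 1,330 × 12 = 15,960.
With planned backorders, Q* = √(2DS/H) · √((H+B)/B).
√(2DS/H) = √(2 × 15,960 × 361 / 24.4) = 687.211.
√((H+B)/B) = √((24.4+239)/239) = 1.0498.
Q* ≈ 721.438.
S* = Q* · H/(H+B) = 721.438 × 24.4/263.4 ≈ 66.830.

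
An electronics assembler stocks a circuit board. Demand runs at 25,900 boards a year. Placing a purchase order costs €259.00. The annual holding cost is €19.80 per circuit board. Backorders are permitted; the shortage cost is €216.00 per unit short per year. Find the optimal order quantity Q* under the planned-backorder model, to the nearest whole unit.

With planned backorders, Q* = √(2DS/H) · √((H+B)/B).
√(2DS/H) = √(2 × 25,900 × 259 / 19.8) = 823.156.
√((H+B)/B) = √((19.8+216)/216) = 1.0448.
Q* ≈ 860.057.

Q* ≈ 860 boards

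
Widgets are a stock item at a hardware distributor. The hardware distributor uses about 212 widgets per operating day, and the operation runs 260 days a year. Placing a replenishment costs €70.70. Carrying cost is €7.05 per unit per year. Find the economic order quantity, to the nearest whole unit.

Q* ≈ 1,051 widgets

Annual demand D = 212 × 260 = 55,120.
EOQ = √(2DS / H) = √(2 × 55,120 × 70.7 / 7.05).
= √(7,793,968 / 7.05) = √1,105,527.3759 ≈ 1051.441.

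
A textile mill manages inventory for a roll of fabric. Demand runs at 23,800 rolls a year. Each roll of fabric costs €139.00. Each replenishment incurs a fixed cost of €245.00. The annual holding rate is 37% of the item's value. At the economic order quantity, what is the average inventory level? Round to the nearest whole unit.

Holding cost H = 0.37 × €139.00 = €51.4300 per unit per year.
Q* = √(2DS/H) = √(2 × 23,800 × 245 / 51.43) ≈ 476.19.
Average inventory = Q*/2 ≈ 476.19 / 2 = 238.094.

Average inventory ≈ 238 rolls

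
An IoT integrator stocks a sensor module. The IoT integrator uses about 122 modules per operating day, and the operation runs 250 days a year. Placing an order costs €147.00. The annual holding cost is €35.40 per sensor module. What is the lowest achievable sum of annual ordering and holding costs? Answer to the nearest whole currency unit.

Annual demand D = 122 × 250 = 30,500.
EOQ = √(2DS/H) = √(2 × 30,500 × 147 / 35.4) ≈ 503.29.
At Q*, ordering cost (D/Q*)S equals holding cost (Q*/2)H, each = √(DSH/2).
Minimum total = √(2DSH) = √(2 × 30,500 × 147 × 35.4) ≈ 17816.616.

TC* ≈ €17,817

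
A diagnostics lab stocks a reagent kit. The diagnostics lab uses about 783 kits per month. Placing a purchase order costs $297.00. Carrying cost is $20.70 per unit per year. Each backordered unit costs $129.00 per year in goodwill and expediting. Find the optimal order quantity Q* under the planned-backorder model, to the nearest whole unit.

Q* ≈ 559 kits

Annual demand D = 783 × 12 = 9,396.
With planned backorders, Q* = √(2DS/H) · √((H+B)/B).
√(2DS/H) = √(2 × 9,396 × 297 / 20.7) = 519.254.
√((H+B)/B) = √((20.7+129)/129) = 1.0772.
Q* ≈ 559.365.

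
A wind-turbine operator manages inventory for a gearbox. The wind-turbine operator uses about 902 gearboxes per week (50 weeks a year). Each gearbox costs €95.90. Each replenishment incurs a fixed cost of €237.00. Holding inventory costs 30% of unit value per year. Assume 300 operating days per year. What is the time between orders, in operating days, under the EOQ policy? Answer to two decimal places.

T ≈ 5.73 days

Annual demand D = 902 × 50 = 45,100.
Holding cost H = 0.30 × €95.90 = €28.7700 per unit per year.
Q* = √(2DS/H) = √(2 × 45,100 × 237 / 28.77) ≈ 862.00.
Cycle time = Q*/D × 300 = 862.00 / 45,100 × 300 ≈ 5.734 days.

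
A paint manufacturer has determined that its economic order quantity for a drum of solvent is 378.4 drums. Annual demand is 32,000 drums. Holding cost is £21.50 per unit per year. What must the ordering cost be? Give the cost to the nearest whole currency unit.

S ≈ £48

Squaring Q* = √(2DS/H) gives Q*² = 2DS/H.
From Q* = √(2DS/H): S = Q*²H / (2D) = 378.4² × 21.5 / (2 × 32,000) = 48.1017.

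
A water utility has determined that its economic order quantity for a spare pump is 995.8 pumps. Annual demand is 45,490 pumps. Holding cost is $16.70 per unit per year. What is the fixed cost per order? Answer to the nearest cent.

The basic EOQ model gives Q* = √(2DS/H); rearrange for the unknown.
From Q* = √(2DS/H): S = Q*²H / (2D) = 995.8² × 16.7 / (2 × 45,490) = 182.0182.

S ≈ $182.02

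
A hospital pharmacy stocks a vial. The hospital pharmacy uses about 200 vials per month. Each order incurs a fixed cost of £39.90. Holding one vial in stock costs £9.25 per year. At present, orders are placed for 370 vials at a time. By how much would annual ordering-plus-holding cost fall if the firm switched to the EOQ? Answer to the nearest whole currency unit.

Annual demand D = 200 × 12 = 2,400.
EOQ = √(2DS/H) = √(2 × 2,400 × 39.9 / 9.25) ≈ 143.89.
Cost at Q* = (D/Q*)S + (Q*/2)H = √(2DSH) ≈ £1,331.00.
Cost at Q = 370: (2,400/370)×39.9 + (370/2)×9.25 = £258.81 + £1,711.25 = £1,970.06.
Excess = £1,970.06 − £1,331.00 = £639.06.

Extra cost ≈ £639 per year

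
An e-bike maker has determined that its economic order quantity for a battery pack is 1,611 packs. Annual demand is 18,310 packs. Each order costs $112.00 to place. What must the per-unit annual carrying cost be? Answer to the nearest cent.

H ≈ $1.58

Squaring Q* = √(2DS/H) gives Q*² = 2DS/H.
From Q* = √(2DS/H): H = 2DS / Q*² = 2 × 18,310 × 112 / 1,611² = 1.5803.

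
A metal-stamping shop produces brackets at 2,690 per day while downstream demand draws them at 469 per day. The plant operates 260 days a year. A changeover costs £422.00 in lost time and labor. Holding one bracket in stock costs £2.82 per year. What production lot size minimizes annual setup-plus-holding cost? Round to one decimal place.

Q* ≈ 6,648.5 brackets

Annual demand D = 469 × 260 = 121,940.
Production build-up factor (1 − d/p) = 1 − 469/2,690 = 0.8257.
Q* = √(2DS / (H(1 − d/p))) = √(2 × 121,940 × 422 / (2.82 × 0.8257)).
= √(102,917,360 / 2.3283) ≈ 6648.469.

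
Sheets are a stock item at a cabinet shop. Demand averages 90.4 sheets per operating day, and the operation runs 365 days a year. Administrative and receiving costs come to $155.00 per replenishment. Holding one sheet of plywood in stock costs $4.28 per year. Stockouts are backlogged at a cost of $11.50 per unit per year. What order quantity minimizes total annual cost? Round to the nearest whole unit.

Q* ≈ 1,811 sheets

Annual demand D = 90.4 × 365 = 32,996.
With planned backorders, Q* = √(2DS/H) · √((H+B)/B).
√(2DS/H) = √(2 × 32,996 × 155 / 4.28) = 1545.929.
√((H+B)/B) = √((4.28+11.5)/11.5) = 1.1714.
Q* ≈ 1810.899.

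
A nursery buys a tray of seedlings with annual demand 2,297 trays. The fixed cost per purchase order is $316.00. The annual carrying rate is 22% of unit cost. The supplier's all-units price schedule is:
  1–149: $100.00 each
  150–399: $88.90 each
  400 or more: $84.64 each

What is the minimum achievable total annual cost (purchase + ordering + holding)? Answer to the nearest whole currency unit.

TC* ≈ $199,957

Holding cost per unit per year at price C is H = 0.22·C.
Evaluate total cost at each tier's feasible EOQ or, if the EOQ is below the tier, at the tier's minimum quantity.
Tier 1 ($100.00): EOQ = 256.9 exceeds tier's upper bound 149, so this tier is dominated.
EOQ at $88.90 = 272.4 (feasible in tier 2): TC = 2,297×$88.90 + (2,297/272.4)×316 + (272.4/2)×0.22×$88.90 = $209,531.75.
EOQ at $84.64 = 279.2 < 400, so use break Q=400: TC = 2,297×$84.64 + (2,297/400.0)×316 + (400.0/2)×0.22×$84.64 = $199,956.87.
Lowest total cost among the candidates is at Q = 400.0.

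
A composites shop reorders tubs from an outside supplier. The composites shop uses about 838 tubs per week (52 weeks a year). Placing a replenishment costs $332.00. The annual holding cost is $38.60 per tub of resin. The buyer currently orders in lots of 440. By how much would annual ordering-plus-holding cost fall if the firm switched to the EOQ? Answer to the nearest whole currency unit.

Annual demand D = 838 × 52 = 43,576.
EOQ = √(2DS/H) = √(2 × 43,576 × 332 / 38.6) ≈ 865.79.
Cost at Q* = (D/Q*)S + (Q*/2)H = √(2DSH) ≈ $33,419.61.
Cost at Q = 440: (43,576/440)×332 + (440/2)×38.6 = $32,880.07 + $8,492.00 = $41,372.07.
Excess = $41,372.07 − $33,419.61 = $7,952.46.

Extra cost ≈ $7,952 per year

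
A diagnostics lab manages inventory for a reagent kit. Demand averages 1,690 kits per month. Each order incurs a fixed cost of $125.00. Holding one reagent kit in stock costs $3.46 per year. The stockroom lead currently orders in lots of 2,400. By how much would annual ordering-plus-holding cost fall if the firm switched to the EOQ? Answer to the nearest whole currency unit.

Extra cost ≈ $1,020 per year

Annual demand D = 1,690 × 12 = 20,280.
EOQ = √(2DS/H) = √(2 × 20,280 × 125 / 3.46) ≈ 1210.50.
Cost at Q* = (D/Q*)S + (Q*/2)H = √(2DSH) ≈ $4,188.34.
Cost at Q = 2,400: (20,280/2,400)×125 + (2,400/2)×3.46 = $1,056.25 + $4,152.00 = $5,208.25.
Excess = $5,208.25 − $4,188.34 = $1,019.91.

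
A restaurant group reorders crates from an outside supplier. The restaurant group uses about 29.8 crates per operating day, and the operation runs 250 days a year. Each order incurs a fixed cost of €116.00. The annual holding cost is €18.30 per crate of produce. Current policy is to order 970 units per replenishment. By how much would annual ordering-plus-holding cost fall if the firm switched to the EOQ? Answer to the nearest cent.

Extra cost ≈ €4,142.40 per year

Annual demand D = 29.8 × 250 = 7,450.
EOQ = √(2DS/H) = √(2 × 7,450 × 116 / 18.3) ≈ 307.32.
Cost at Q* = (D/Q*)S + (Q*/2)H = √(2DSH) ≈ €5,624.03.
Cost at Q = 970: (7,450/970)×116 + (970/2)×18.3 = €890.93 + €8,875.50 = €9,766.43.
Excess = €9,766.43 − €5,624.03 = €4,142.40.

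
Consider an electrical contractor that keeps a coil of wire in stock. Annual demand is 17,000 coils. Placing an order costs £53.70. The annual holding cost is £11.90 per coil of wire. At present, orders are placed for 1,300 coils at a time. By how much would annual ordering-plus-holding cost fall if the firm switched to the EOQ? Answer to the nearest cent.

EOQ = √(2DS/H) = √(2 × 17,000 × 53.7 / 11.9) ≈ 391.70.
Cost at Q* = (D/Q*)S + (Q*/2)H = √(2DSH) ≈ £4,661.23.
Cost at Q = 1,300: (17,000/1,300)×53.7 + (1,300/2)×11.9 = £702.23 + £7,735.00 = £8,437.23.
Excess = £8,437.23 − £4,661.23 = £3,776.01.

Extra cost ≈ £3,776.01 per year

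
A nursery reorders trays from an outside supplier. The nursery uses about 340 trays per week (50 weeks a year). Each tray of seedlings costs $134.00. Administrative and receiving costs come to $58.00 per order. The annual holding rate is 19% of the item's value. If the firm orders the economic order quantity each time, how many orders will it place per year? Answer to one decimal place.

Annual demand D = 340 × 50 = 17,000.
Holding cost H = 0.19 × $134.00 = $25.4600 per unit per year.
Q* = √(2DS/H) = √(2 × 17,000 × 58 / 25.46) ≈ 278.31.
Orders per year = D / Q* = 17,000 / 278.31 ≈ 61.084.

N ≈ 61.1 orders per year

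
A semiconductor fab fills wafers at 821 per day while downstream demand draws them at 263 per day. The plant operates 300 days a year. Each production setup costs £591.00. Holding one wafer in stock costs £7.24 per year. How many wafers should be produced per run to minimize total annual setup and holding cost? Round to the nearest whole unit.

Q* ≈ 4,353 wafers

Annual demand D = 263 × 300 = 78,900.
Production build-up factor (1 − d/p) = 1 − 263/821 = 0.6797.
Q* = √(2DS / (H(1 − d/p))) = √(2 × 78,900 × 591 / (7.24 × 0.6797)).
= √(93,259,800 / 4.9207) ≈ 4353.439.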